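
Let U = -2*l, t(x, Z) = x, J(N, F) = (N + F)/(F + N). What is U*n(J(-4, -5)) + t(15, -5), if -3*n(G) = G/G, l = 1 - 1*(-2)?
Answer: 17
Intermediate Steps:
J(N, F) = 1 (J(N, F) = (F + N)/(F + N) = 1)
l = 3 (l = 1 + 2 = 3)
U = -6 (U = -2*3 = -6)
n(G) = -⅓ (n(G) = -G/(3*G) = -⅓*1 = -⅓)
U*n(J(-4, -5)) + t(15, -5) = -6*(-⅓) + 15 = 2 + 15 = 17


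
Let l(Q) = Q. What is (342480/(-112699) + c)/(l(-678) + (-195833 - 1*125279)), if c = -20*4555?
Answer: 1026722138/3626541121 ≈ 0.28311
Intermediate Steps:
c = -91100
(342480/(-112699) + c)/(l(-678) + (-195833 - 1*125279)) = (342480/(-112699) - 91100)/(-678 + (-195833 - 1*125279)) = (342480*(-1/112699) - 91100)/(-678 + (-195833 - 125279)) = (-342480/112699 - 91100)/(-678 - 321112) = -10267221380/112699/(-321790) = -10267221380/112699*(-1/321790) = 1026722138/3626541121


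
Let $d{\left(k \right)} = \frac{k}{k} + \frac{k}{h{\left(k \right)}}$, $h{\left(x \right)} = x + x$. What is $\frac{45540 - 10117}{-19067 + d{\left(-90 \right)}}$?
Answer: $- \frac{70846}{38131} \approx -1.858$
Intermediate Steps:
$h{\left(x \right)} = 2 x$
$d{\left(k \right)} = \frac{3}{2}$ ($d{\left(k \right)} = \frac{k}{k} + \frac{k}{2 k} = 1 + k \frac{1}{2 k} = 1 + \frac{1}{2} = \frac{3}{2}$)
$\frac{45540 - 10117}{-19067 + d{\left(-90 \right)}} = \frac{45540 - 10117}{-19067 + \frac{3}{2}} = \frac{35423}{- \frac{38131}{2}} = 35423 \left(- \frac{2}{38131}\right) = - \frac{70846}{38131}$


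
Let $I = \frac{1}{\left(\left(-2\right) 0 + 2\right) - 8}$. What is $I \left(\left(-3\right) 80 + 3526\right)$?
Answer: $- \frac{1643}{3} \approx -547.67$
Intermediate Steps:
$I = - \frac{1}{6}$ ($I = \frac{1}{\left(0 + 2\right) - 8} = \frac{1}{2 - 8} = \frac{1}{-6} = - \frac{1}{6} \approx -0.16667$)
$I \left(\left(-3\right) 80 + 3526\right) = - \frac{\left(-3\right) 80 + 3526}{6} = - \frac{-240 + 3526}{6} = \left(- \frac{1}{6}\right) 3286 = - \frac{1643}{3}$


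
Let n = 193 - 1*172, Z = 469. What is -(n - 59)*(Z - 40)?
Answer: 16302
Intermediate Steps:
n = 21 (n = 193 - 172 = 21)
-(n - 59)*(Z - 40) = -(21 - 59)*(469 - 40) = -(-38)*429 = -1*(-16302) = 16302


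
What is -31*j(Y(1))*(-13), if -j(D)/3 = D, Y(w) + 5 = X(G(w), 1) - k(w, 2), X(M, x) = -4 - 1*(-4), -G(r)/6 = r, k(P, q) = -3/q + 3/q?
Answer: 6045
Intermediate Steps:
k(P, q) = 0
G(r) = -6*r
X(M, x) = 0 (X(M, x) = -4 + 4 = 0)
Y(w) = -5 (Y(w) = -5 + (0 - 1*0) = -5 + (0 + 0) = -5 + 0 = -5)
j(D) = -3*D
-31*j(Y(1))*(-13) = -(-93)*(-5)*(-13) = -31*15*(-13) = -465*(-13) = 6045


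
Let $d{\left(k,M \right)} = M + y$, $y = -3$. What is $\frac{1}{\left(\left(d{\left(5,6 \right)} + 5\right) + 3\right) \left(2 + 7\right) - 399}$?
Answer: $- \frac{1}{300} \approx -0.0033333$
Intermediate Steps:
$d{\left(k,M \right)} = -3 + M$ ($d{\left(k,M \right)} = M - 3 = -3 + M$)
$\frac{1}{\left(\left(d{\left(5,6 \right)} + 5\right) + 3\right) \left(2 + 7\right) - 399} = \frac{1}{\left(\left(\left(-3 + 6\right) + 5\right) + 3\right) \left(2 + 7\right) - 399} = \frac{1}{\left(\left(3 + 5\right) + 3\right) 9 - 399} = \frac{1}{\left(8 + 3\right) 9 - 399} = \frac{1}{11 \cdot 9 - 399} = \frac{1}{99 - 399} = \frac{1}{-300} = - \frac{1}{300}$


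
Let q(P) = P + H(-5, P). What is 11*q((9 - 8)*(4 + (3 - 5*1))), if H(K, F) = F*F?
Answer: 66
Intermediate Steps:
H(K, F) = F²
q(P) = P + P²
11*q((9 - 8)*(4 + (3 - 5*1))) = 11*(((9 - 8)*(4 + (3 - 5*1)))*(1 + (9 - 8)*(4 + (3 - 5*1)))) = 11*((1*(4 + (3 - 5)))*(1 + 1*(4 + (3 - 5)))) = 11*((1*(4 - 2))*(1 + 1*(4 - 2))) = 11*((1*2)*(1 + 1*2)) = 11*(2*(1 + 2)) = 11*(2*3) = 11*6 = 66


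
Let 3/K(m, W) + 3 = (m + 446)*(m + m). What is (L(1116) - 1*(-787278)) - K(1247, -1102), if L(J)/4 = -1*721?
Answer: 3311977377563/4222339 ≈ 7.8439e+5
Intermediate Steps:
L(J) = -2884 (L(J) = 4*(-1*721) = 4*(-721) = -2884)
K(m, W) = 3/(-3 + 2*m*(446 + m)) (K(m, W) = 3/(-3 + (m + 446)*(m + m)) = 3/(-3 + (446 + m)*(2*m)) = 3/(-3 + 2*m*(446 + m)))
(L(1116) - 1*(-787278)) - K(1247, -1102) = (-2884 - 1*(-787278)) - 3/(-3 + 2*1247² + 892*1247) = (-2884 + 787278) - 3/(-3 + 2*1555009 + 1112324) = 784394 - 3/(-3 + 3110018 + 1112324) = 784394 - 3/4222339 = 3311977377563/4222339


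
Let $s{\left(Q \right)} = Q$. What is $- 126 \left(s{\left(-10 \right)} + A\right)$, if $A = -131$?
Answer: $17766$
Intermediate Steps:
$- 126 \left(s{\left(-10 \right)} + A\right) = - 126 \left(-10 - 131\right) = \left(-126\right) \left(-141\right) = 17766$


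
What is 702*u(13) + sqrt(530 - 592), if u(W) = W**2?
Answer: 118638 + I*sqrt(62) ≈ 1.1864e+5 + 7.874*I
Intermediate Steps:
702*u(13) + sqrt(530 - 592) = 702*13**2 + sqrt(530 - 592) = 702*169 + sqrt(-62) = 118638 + I*sqrt(62)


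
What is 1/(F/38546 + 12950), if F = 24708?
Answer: 19273/249597704 ≈ 7.7216e-5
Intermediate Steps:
1/(F/38546 + 12950) = 1/(24708/38546 + 12950) = 1/(24708*(1/38546) + 12950) = 1/(12354/19273 + 12950) = 1/(249597704/19273) = 19273/249597704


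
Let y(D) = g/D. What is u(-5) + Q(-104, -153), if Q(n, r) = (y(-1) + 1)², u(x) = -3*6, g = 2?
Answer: -17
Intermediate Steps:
u(x) = -18
y(D) = 2/D
Q(n, r) = 1 (Q(n, r) = (2/(-1) + 1)² = (2*(-1) + 1)² = (-2 + 1)² = (-1)² = 1)
u(-5) + Q(-104, -153) = -18 + 1 = -17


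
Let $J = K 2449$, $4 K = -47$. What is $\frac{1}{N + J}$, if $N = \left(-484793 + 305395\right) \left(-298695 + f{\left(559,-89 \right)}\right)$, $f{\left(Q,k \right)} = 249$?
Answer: $\frac{4}{214162346929} \approx 1.8677 \cdot 10^{-11}$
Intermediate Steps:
$K = - \frac{47}{4}$ ($K = \frac{1}{4} \left(-47\right) = - \frac{47}{4} \approx -11.75$)
$J = - \frac{115103}{4}$ ($J = \left(- \frac{47}{4}\right) 2449 = - \frac{115103}{4} \approx -28776.0$)
$N = 53540615508$ ($N = \left(-484793 + 305395\right) \left(-298695 + 249\right) = \left(-179398\right) \left(-298446\right) = 53540615508$)
$\frac{1}{N + J} = \frac{1}{53540615508 - \frac{115103}{4}} = \frac{1}{\frac{214162346929}{4}} = \frac{4}{214162346929}$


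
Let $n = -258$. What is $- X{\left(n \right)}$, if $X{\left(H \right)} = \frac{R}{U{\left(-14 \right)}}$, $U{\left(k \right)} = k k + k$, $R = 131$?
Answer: $- \frac{131}{182} \approx -0.71978$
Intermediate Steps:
$U{\left(k \right)} = k + k^{2}$ ($U{\left(k \right)} = k^{2} + k = k + k^{2}$)
$X{\left(H \right)} = \frac{131}{182}$ ($X{\left(H \right)} = \frac{131}{\left(-14\right) \left(1 - 14\right)} = \frac{131}{\left(-14\right) \left(-13\right)} = \frac{131}{182}$)
$- X{\left(n \right)} = \left(-1\right) \frac{131}{182} = - \frac{131}{182}$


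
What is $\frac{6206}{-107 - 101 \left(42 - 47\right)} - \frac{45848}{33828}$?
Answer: $\frac{23961133}{1682943} \approx 14.238$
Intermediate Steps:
$\frac{6206}{-107 - 101 \left(42 - 47\right)} - \frac{45848}{33828} = \frac{6206}{-107 - 101 \left(42 - 47\right)} - \frac{11462}{8457} = \frac{6206}{-107 - -505} - \frac{11462}{8457} = \frac{6206}{-107 + 505} - \frac{11462}{8457} = \frac{6206}{398} - \frac{11462}{8457} = 6206 \cdot \frac{1}{398} - \frac{11462}{8457} = \frac{3103}{199} - \frac{11462}{8457} = \frac{23961133}{1682943}$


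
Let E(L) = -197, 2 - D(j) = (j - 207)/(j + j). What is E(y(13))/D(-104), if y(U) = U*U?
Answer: -40976/105 ≈ -390.25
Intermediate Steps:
y(U) = U²
D(j) = 2 - (-207 + j)/(2*j) (D(j) = 2 - (j - 207)/(j + j) = 2 - (-207 + j)/(2*j))
E(y(13))/D(-104) = -197*(-208/(3*(69 - 104))) = -197/((3/2)*(-1/104)*(-35)) = -197/105/208 = -197*208/105 = -40976/105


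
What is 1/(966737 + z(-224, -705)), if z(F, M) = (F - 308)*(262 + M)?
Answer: 1/1202413 ≈ 8.3166e-7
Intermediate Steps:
z(F, M) = (-308 + F)*(262 + M)
1/(966737 + z(-224, -705)) = 1/(966737 + (-80696 - 308*(-705) + 262*(-224) - 224*(-705))) = 1/(966737 + (-80696 + 217140 - 58688 + 157920)) = 1/(966737 + 235676) = 1/1202413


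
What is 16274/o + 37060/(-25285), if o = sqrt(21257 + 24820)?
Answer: -7412/5057 + 16274*sqrt(46077)/46077 ≈ 74.349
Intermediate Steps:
o = sqrt(46077) ≈ 214.66
16274/o + 37060/(-25285) = 16274/(sqrt(46077)) + 37060/(-25285) = 16274*(sqrt(46077)/46077) + 37060*(-1/25285) = 16274*sqrt(46077)/46077 - 7412/5057 = -7412/5057 + 16274*sqrt(46077)/46077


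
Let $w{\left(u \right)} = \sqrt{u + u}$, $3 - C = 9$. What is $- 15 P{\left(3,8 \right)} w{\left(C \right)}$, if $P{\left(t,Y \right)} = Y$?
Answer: $- 240 i \sqrt{3} \approx - 415.69 i$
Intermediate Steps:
$C = -6$ ($C = 3 - 9 = -6$)
$w{\left(u \right)} = \sqrt{2} \sqrt{u}$ ($w{\left(u \right)} = \sqrt{2 u} = \sqrt{2} \sqrt{u}$)
$- 15 P{\left(3,8 \right)} w{\left(C \right)} = \left(-15\right) 8 \sqrt{2} \sqrt{-6} = - 120 \sqrt{2} i \sqrt{6} = - 120 \cdot 2 i \sqrt{3} = - 240 i \sqrt{3}$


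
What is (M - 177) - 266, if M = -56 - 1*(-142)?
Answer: -357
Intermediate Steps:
M = 86 (M = -56 + 142 = 86)
(M - 177) - 266 = (86 - 177) - 266 = -91 - 266 = -357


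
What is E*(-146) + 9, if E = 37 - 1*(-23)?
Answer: -8751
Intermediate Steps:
E = 60 (E = 37 + 23 = 60)
E*(-146) + 9 = 60*(-146) + 9 = -8760 + 9 = -8751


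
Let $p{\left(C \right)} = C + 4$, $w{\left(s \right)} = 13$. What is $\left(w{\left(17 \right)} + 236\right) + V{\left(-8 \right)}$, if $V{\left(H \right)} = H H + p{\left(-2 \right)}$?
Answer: $315$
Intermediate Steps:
$p{\left(C \right)} = 4 + C$
$V{\left(H \right)} = 2 + H^{2}$ ($V{\left(H \right)} = H H + \left(4 - 2\right) = H^{2} + 2 = 2 + H^{2}$)
$\left(w{\left(17 \right)} + 236\right) + V{\left(-8 \right)} = \left(13 + 236\right) + \left(2 + \left(-8\right)^{2}\right) = 249 + \left(2 + 64\right) = 249 + 66 = 315$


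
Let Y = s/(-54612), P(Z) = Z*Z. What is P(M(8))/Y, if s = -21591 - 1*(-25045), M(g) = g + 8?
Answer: -6990336/1727 ≈ -4047.7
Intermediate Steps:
M(g) = 8 + g
s = 3454 (s = -21591 + 25045 = 3454)
P(Z) = Z**2
Y = -1727/27306 (Y = 3454/(-54612) = 3454*(-1/54612) = -1727/27306 ≈ -0.063246)
P(M(8))/Y = (8 + 8)**2/(-1727/27306) = 16**2*(-27306/1727) = 256*(-27306/1727) = -6990336/1727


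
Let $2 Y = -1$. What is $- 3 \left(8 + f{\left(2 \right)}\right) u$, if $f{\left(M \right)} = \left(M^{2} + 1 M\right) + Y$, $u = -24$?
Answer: $972$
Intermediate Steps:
$Y = - \frac{1}{2}$ ($Y = \frac{1}{2} \left(-1\right) = - \frac{1}{2} \approx -0.5$)
$f{\left(M \right)} = - \frac{1}{2} + M + M^{2}$ ($f{\left(M \right)} = \left(M^{2} + 1 M\right) - \frac{1}{2} = \left(M^{2} + M\right) - \frac{1}{2} = \left(M + M^{2}\right) - \frac{1}{2} = - \frac{1}{2} + M + M^{2}$)
$- 3 \left(8 + f{\left(2 \right)}\right) u = - 3 \left(8 + \left(- \frac{1}{2} + 2 + 2^{2}\right)\right) \left(-24\right) = - 3 \left(8 + \left(- \frac{1}{2} + 2 + 4\right)\right) \left(-24\right) = - 3 \left(8 + \frac{11}{2}\right) \left(-24\right) = \left(-3\right) \frac{27}{2} \left(-24\right) = \left(- \frac{81}{2}\right) \left(-24\right) = 972$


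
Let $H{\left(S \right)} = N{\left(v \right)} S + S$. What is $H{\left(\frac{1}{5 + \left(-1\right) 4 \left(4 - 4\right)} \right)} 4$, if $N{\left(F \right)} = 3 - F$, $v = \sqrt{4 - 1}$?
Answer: $\frac{16}{5} - \frac{4 \sqrt{3}}{5} \approx 1.8144$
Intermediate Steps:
$v = \sqrt{3} \approx 1.732$
$H{\left(S \right)} = S + S \left(3 - \sqrt{3}\right)$ ($H{\left(S \right)} = \left(3 - \sqrt{3}\right) S + S = S \left(3 - \sqrt{3}\right) + S = S + S \left(3 - \sqrt{3}\right)$)
$H{\left(\frac{1}{5 + \left(-1\right) 4 \left(4 - 4\right)} \right)} 4 = \frac{4 - \sqrt{3}}{5 + \left(-1\right) 4 \left(4 - 4\right)} 4 = \frac{4 - \sqrt{3}}{5 - 0} \cdot 4 = \frac{4 - \sqrt{3}}{5 + 0} \cdot 4 = \frac{4 - \sqrt{3}}{5} \cdot 4 = \left(\frac{4}{5} - \frac{\sqrt{3}}{5}\right) 4 = \frac{16}{5} - \frac{4 \sqrt{3}}{5}$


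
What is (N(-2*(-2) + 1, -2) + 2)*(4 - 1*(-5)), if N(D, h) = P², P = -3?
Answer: 99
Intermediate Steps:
N(D, h) = 9 (N(D, h) = (-3)² = 9)
(N(-2*(-2) + 1, -2) + 2)*(4 - 1*(-5)) = (9 + 2)*(4 - 1*(-5)) = 11*(4 + 5) = 11*9 = 99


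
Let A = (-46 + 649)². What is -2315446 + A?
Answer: -1951837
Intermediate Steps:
A = 363609 (A = 603² = 363609)
-2315446 + A = -2315446 + 363609 = -1951837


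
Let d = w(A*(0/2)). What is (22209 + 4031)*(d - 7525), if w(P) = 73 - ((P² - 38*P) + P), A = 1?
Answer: -195540480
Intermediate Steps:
w(P) = 73 - P² + 37*P (w(P) = 73 - (P² - 37*P) = 73 + (-P² + 37*P) = 73 - P² + 37*P)
d = 73 (d = 73 - (1*(0/2))² + 37*(1*(0/2)) = 73 - (1*(0*(½)))² + 37*(1*(0*(½))) = 73 - (1*0)² + 37*(1*0) = 73 - 1*0² + 37*0 = 73 - 1*0 + 0 = 73 + 0 + 0 = 73)
(22209 + 4031)*(d - 7525) = (22209 + 4031)*(73 - 7525) = 26240*(-7452) = -195540480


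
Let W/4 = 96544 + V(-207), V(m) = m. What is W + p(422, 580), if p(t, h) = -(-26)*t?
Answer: 396320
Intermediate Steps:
p(t, h) = 26*t
W = 385348 (W = 4*(96544 - 207) = 4*96337 = 385348)
W + p(422, 580) = 385348 + 26*422 = 385348 + 10972 = 396320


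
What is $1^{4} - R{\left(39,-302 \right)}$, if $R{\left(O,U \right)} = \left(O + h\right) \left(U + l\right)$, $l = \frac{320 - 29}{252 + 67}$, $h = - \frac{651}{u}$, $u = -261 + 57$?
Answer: $\frac{275580535}{21692} \approx 12704.0$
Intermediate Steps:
$u = -204$
$h = \frac{217}{68}$ ($h = - \frac{651}{-204} = \left(-651\right) \left(- \frac{1}{204}\right) = \frac{217}{68} \approx 3.1912$)
$l = \frac{291}{319} \approx 0.91223$
$R{\left(O,U \right)} = \left(\frac{217}{68} + O\right) \left(\frac{291}{319} + U\right)$ ($R{\left(O,U \right)} = \left(O + \frac{217}{68}\right) \left(U + \frac{291}{319}\right) = \left(\frac{217}{68} + O\right) \left(\frac{291}{319} + U\right)$)
$1^{4} - R{\left(39,-302 \right)} = 1^{4} - \left(\frac{63147}{21692} + \frac{217}{68} \left(-302\right) + \frac{291}{319} \cdot 39 + 39 \left(-302\right)\right) = 1 - \left(\frac{63147}{21692} - \frac{32767}{34} + \frac{11349}{319} - 11778\right) = 1 - - \frac{275558843}{21692} = 1 + \frac{275558843}{21692} = \frac{275580535}{21692}$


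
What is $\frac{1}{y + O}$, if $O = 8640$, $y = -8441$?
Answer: $\frac{1}{199} \approx 0.0050251$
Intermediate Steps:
$\frac{1}{y + O} = \frac{1}{-8441 + 8640} = \frac{1}{199}$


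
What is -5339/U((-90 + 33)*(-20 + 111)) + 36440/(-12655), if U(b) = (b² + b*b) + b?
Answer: -20639080963/7167359199 ≈ -2.8796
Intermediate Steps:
U(b) = b + 2*b² (U(b) = (b² + b²) + b = 2*b² + b = b + 2*b²)
-5339/U((-90 + 33)*(-20 + 111)) + 36440/(-12655) = -5339*1/((1 + 2*((-90 + 33)*(-20 + 111)))*(-90 + 33)*(-20 + 111)) + 36440/(-12655) = -5339*(-1/(5187*(1 + 2*(-57*91)))) + 36440*(-1/12655) = -5339*(-1/(5187*(1 + 2*(-5187)))) - 7288/2531 = -5339*(-1/(5187*(1 - 10374))) - 7288/2531 = -5339/((-5187*(-10373))) - 7288/2531 = -5339/53804751 - 7288/2531 = -5339*1/53804751 - 7288/2531 = -281/2831829 - 7288/2531 = -20639080963/7167359199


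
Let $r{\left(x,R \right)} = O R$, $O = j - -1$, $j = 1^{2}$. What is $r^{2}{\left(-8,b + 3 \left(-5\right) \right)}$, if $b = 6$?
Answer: $324$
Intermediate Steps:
$j = 1$
$O = 2$ ($O = 1 - -1 = 1 + 1 = 2$)
$r{\left(x,R \right)} = 2 R$
$r^{2}{\left(-8,b + 3 \left(-5\right) \right)} = \left(2 \left(6 + 3 \left(-5\right)\right)\right)^{2} = \left(2 \left(6 - 15\right)\right)^{2} = \left(2 \left(-9\right)\right)^{2} = \left(-18\right)^{2} = 324$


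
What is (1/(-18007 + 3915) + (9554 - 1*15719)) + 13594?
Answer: 104689467/14092 ≈ 7429.0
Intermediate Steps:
(1/(-18007 + 3915) + (9554 - 1*15719)) + 13594 = (1/(-14092) + (9554 - 15719)) + 13594 = (-1/14092 - 6165) + 13594 = -86877181/14092 + 13594 = 104689467/14092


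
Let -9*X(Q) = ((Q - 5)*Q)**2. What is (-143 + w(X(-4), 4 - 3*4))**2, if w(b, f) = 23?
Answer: 14400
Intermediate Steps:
X(Q) = -Q**2*(-5 + Q)**2/9 (X(Q) = -Q**2*(Q - 5)**2/9 = -Q**2*(-5 + Q)**2/9)
(-143 + w(X(-4), 4 - 3*4))**2 = (-143 + 23)**2 = (-120)**2 = 14400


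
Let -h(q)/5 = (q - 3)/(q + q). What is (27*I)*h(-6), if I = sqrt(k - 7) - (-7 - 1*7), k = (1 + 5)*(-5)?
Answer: -2835/2 - 405*I*sqrt(37)/4 ≈ -1417.5 - 615.88*I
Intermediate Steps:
k = -30 (k = 6*(-5) = -30)
I = 14 + I*sqrt(37) (I = sqrt(-30 - 7) - (-7 - 1*7) = sqrt(-37) - (-7 - 7) = I*sqrt(37) - 1*(-14) = I*sqrt(37) + 14 = 14 + I*sqrt(37) ≈ 14.0 + 6.0828*I)
h(q) = -5*(-3 + q)/(2*q) (h(q) = -5*(q - 3)/(q + q) = -5*(-3 + q)/(2*q))
(27*I)*h(-6) = (27*(14 + I*sqrt(37)))*((5/2)*(3 - 1*(-6))/(-6)) = (378 + 27*I*sqrt(37))*((5/2)*(-1/6)*(3 + 6)) = (378 + 27*I*sqrt(37))*((5/2)*(-1/6)*9) = (378 + 27*I*sqrt(37))*(-15/4) = -2835/2 - 405*I*sqrt(37)/4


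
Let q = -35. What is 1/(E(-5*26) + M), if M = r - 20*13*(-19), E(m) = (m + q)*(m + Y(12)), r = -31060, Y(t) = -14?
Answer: -1/2360 ≈ -0.00042373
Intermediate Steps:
E(m) = (-35 + m)*(-14 + m) (E(m) = (m - 35)*(m - 14) = (-35 + m)*(-14 + m))
M = -26120 (M = -31060 - 20*13*(-19) = -31060 - 260*(-19) = -31060 - 1*(-4940) = -31060 + 4940 = -26120)
1/(E(-5*26) + M) = 1/((490 + (-5*26)² - (-245)*26) - 26120) = 1/((490 + (-130)² - 49*(-130)) - 26120) = 1/((490 + 16900 + 6370) - 26120) = 1/(23760 - 26120) = 1/(-2360) = -1/2360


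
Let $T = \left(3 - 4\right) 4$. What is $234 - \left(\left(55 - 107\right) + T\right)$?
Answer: $290$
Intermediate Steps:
$T = -4$ ($T = \left(-1\right) 4 = -4$)
$234 - \left(\left(55 - 107\right) + T\right) = 234 - \left(\left(55 - 107\right) - 4\right) = 234 - \left(-52 - 4\right) = 234 - -56 = 234 + 56 = 290$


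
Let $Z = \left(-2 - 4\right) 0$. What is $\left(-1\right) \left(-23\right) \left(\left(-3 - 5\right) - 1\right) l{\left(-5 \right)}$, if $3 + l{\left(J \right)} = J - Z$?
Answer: $1656$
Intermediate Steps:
$Z = 0$ ($Z = \left(-6\right) 0 = 0$)
$l{\left(J \right)} = -3 + J$ ($l{\left(J \right)} = -3 + \left(J - 0\right) = -3 + \left(J + 0\right) = -3 + J$)
$\left(-1\right) \left(-23\right) \left(\left(-3 - 5\right) - 1\right) l{\left(-5 \right)} = \left(-1\right) \left(-23\right) \left(\left(-3 - 5\right) - 1\right) \left(-3 - 5\right) = 23 \left(-8 - 1\right) \left(-8\right) = 23 \left(-9\right) \left(-8\right) = \left(-207\right) \left(-8\right) = 1656$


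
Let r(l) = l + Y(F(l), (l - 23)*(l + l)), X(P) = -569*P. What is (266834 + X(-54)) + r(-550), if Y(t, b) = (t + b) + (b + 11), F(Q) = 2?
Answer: 1557623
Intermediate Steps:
Y(t, b) = 11 + t + 2*b (Y(t, b) = (b + t) + (11 + b) = 11 + t + 2*b)
r(l) = 13 + l + 4*l*(-23 + l) (r(l) = l + (11 + 2 + 2*((l - 23)*(l + l))) = l + (11 + 2 + 2*((-23 + l)*(2*l))) = l + (11 + 2 + 2*(2*l*(-23 + l))) = l + (11 + 2 + 4*l*(-23 + l)) = l + (13 + 4*l*(-23 + l)) = 13 + l + 4*l*(-23 + l))
(266834 + X(-54)) + r(-550) = (266834 - 569*(-54)) + (13 - 550 + 4*(-550)*(-23 - 550)) = (266834 + 30726) + (13 - 550 + 4*(-550)*(-573)) = 297560 + (13 - 550 + 1260600) = 297560 + 1260063 = 1557623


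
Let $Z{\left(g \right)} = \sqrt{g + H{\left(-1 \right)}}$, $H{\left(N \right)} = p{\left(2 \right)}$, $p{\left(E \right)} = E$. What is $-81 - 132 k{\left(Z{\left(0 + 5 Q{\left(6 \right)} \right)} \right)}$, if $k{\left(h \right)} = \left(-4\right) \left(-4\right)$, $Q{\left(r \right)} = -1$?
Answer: $-2193$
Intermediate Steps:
$H{\left(N \right)} = 2$
$Z{\left(g \right)} = \sqrt{2 + g}$ ($Z{\left(g \right)} = \sqrt{g + 2} = \sqrt{2 + g}$)
$k{\left(h \right)} = 16$
$-81 - 132 k{\left(Z{\left(0 + 5 Q{\left(6 \right)} \right)} \right)} = -81 - 2112 = -2193$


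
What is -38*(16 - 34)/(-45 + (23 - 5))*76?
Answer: -5776/3 ≈ -1925.3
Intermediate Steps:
-38*(16 - 34)/(-45 + (23 - 5))*76 = -(-684)/(-45 + 18)*76 = -(-684)/(-27)*76 = -(-684)*(-1)/27*76 = -38*⅔*76 = -76/3*76 = -5776/3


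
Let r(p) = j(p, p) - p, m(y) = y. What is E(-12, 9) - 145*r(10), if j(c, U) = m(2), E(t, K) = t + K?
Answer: 1157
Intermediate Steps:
E(t, K) = K + t
j(c, U) = 2
r(p) = 2 - p
E(-12, 9) - 145*r(10) = (9 - 12) - 145*(2 - 1*10) = -3 - 145*(2 - 10) = -3 - 145*(-8) = -3 + 1160 = 1157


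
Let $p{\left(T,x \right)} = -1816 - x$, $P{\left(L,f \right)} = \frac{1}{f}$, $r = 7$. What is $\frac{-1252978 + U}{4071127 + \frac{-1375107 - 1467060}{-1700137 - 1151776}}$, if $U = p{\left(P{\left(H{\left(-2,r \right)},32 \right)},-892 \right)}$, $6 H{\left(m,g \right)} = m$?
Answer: $- \frac{1788009707263}{5805251429059} \approx -0.308$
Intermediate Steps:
$H{\left(m,g \right)} = \frac{m}{6}$
$U = -924$ ($U = -1816 - -892 = -1816 + 892 = -924$)
$\frac{-1252978 + U}{4071127 + \frac{-1375107 - 1467060}{-1700137 - 1151776}} = \frac{-1252978 - 924}{4071127 + \frac{-1375107 - 1467060}{-1700137 - 1151776}} = - \frac{1253902}{4071127 - \frac{2842167}{-2851913}} = - \frac{1253902}{4071127 - - \frac{2842167}{2851913}} = - \frac{1253902}{4071127 + \frac{2842167}{2851913}} = - \frac{1253902}{\frac{11610502858118}{2851913}} = \left(-1253902\right) \frac{2851913}{11610502858118} = - \frac{1788009707263}{5805251429059}$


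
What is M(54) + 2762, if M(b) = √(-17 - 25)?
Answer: 2762 + I*√42 ≈ 2762.0 + 6.4807*I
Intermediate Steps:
M(b) = I*√42 (M(b) = √(-42) = I*√42)
M(54) + 2762 = I*√42 + 2762 = 2762 + I*√42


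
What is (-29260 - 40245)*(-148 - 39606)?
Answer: 2763101770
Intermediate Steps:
(-29260 - 40245)*(-148 - 39606) = -69505*(-39754) = 2763101770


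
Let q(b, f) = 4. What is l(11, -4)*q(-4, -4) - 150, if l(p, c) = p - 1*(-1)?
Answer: -102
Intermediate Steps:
l(p, c) = 1 + p (l(p, c) = p + 1 = 1 + p)
l(11, -4)*q(-4, -4) - 150 = (1 + 11)*4 - 150 = 12*4 - 150 = 48 - 150 = -102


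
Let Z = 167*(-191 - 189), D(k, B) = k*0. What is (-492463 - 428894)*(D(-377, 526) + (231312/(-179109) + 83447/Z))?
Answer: 3032817348540639/1262917460 ≈ 2.4014e+6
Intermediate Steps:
D(k, B) = 0
Z = -63460 (Z = 167*(-380) = -63460)
(-492463 - 428894)*(D(-377, 526) + (231312/(-179109) + 83447/Z)) = (-492463 - 428894)*(0 + (231312/(-179109) + 83447/(-63460))) = -921357*(0 + (231312*(-1/179109) + 83447*(-1/63460))) = -921357*(0 + (-77104/59703 - 83447/63460)) = -921357*(0 - 9875056081/3788752380) = -921357*(-9875056081/3788752380) = 3032817348540639/1262917460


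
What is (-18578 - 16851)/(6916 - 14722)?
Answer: 35429/7806 ≈ 4.5387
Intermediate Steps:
(-18578 - 16851)/(6916 - 14722) = -35429/(-7806) = -35429*(-1/7806) = 35429/7806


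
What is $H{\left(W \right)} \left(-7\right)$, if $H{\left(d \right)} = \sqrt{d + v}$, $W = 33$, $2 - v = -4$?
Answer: $- 7 \sqrt{39} \approx -43.715$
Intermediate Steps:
$v = 6$ ($v = 2 - -4 = 2 + 4 = 6$)
$H{\left(d \right)} = \sqrt{6 + d}$ ($H{\left(d \right)} = \sqrt{d + 6} = \sqrt{6 + d}$)
$H{\left(W \right)} \left(-7\right) = \sqrt{6 + 33} \left(-7\right) = \sqrt{39} \left(-7\right) = - 7 \sqrt{39}$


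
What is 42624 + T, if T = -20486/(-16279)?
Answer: 693896582/16279 ≈ 42625.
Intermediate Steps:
T = 20486/16279 (T = -20486*(-1/16279) = 20486/16279 ≈ 1.2584)
42624 + T = 42624 + 20486/16279 = 693896582/16279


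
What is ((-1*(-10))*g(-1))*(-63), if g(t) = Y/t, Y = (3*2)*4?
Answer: 15120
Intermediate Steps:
Y = 24 (Y = 6*4 = 24)
g(t) = 24/t
((-1*(-10))*g(-1))*(-63) = ((-1*(-10))*(24/(-1)))*(-63) = (10*(24*(-1)))*(-63) = (10*(-24))*(-63) = -240*(-63) = 15120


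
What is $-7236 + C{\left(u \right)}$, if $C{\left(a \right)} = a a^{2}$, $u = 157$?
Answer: $3862657$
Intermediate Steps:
$C{\left(a \right)} = a^{3}$
$-7236 + C{\left(u \right)} = -7236 + 157^{3} = -7236 + 3869893 = 3862657$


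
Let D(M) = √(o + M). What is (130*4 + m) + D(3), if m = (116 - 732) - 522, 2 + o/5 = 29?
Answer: -618 + √138 ≈ -606.25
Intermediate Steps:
o = 135 (o = -10 + 5*29 = -10 + 145 = 135)
D(M) = √(135 + M)
m = -1138 (m = -616 - 522 = -1138)
(130*4 + m) + D(3) = (130*4 - 1138) + √(135 + 3) = (520 - 1138) + √138 = -618 + √138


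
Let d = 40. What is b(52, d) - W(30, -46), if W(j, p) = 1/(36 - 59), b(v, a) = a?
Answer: 921/23 ≈ 40.043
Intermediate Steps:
W(j, p) = -1/23 (W(j, p) = 1/(-23) = -1/23)
b(52, d) - W(30, -46) = 40 - 1*(-1/23) = 40 + 1/23 = 921/23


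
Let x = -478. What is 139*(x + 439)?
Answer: -5421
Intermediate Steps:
139*(x + 439) = 139*(-478 + 439) = 139*(-39) = -5421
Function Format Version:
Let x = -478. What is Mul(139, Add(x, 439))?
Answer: -5421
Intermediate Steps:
Mul(139, Add(x, 439)) = Mul(139, Add(-478, 439)) = Mul(139, -39) = -5421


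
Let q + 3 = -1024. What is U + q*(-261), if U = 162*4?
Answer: 268695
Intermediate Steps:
q = -1027 (q = -3 - 1024 = -1027)
U = 648
U + q*(-261) = 648 - 1027*(-261) = 648 + 268047 = 268695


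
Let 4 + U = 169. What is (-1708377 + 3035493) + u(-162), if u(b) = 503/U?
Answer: 218974643/165 ≈ 1.3271e+6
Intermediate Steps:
U = 165 (U = -4 + 169 = 165)
u(b) = 503/165
(-1708377 + 3035493) + u(-162) = (-1708377 + 3035493) + 503/165 = 1327116 + 503/165 = 218974643/165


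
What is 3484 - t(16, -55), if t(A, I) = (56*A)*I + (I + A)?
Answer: 52803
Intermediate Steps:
t(A, I) = A + I + 56*A*I (t(A, I) = 56*A*I + (A + I) = A + I + 56*A*I)
3484 - t(16, -55) = 3484 - (16 - 55 + 56*16*(-55)) = 3484 - (16 - 55 - 49280) = 3484 - 1*(-49319) = 3484 + 49319 = 52803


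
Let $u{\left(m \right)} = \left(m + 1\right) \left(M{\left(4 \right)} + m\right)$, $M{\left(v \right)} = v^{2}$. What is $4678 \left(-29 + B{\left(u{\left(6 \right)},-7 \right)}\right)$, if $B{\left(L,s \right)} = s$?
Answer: $-168408$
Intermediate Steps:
$u{\left(m \right)} = \left(1 + m\right) \left(16 + m\right)$ ($u{\left(m \right)} = \left(m + 1\right) \left(4^{2} + m\right) = \left(1 + m\right) \left(16 + m\right)$)
$4678 \left(-29 + B{\left(u{\left(6 \right)},-7 \right)}\right) = 4678 \left(-29 - 7\right) = 4678 \left(-36\right) = -168408$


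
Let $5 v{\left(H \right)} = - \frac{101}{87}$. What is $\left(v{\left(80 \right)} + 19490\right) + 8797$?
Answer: $\frac{12304744}{435} \approx 28287.0$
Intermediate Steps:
$v{\left(H \right)} = - \frac{101}{435}$ ($v{\left(H \right)} = \frac{\left(-101\right) \frac{1}{87}}{5} = \frac{1}{5} \left(- \frac{101}{87}\right) = - \frac{101}{435}$)
$\left(v{\left(80 \right)} + 19490\right) + 8797 = \left(- \frac{101}{435} + 19490\right) + 8797 = \frac{8478049}{435} + 8797 = \frac{12304744}{435}$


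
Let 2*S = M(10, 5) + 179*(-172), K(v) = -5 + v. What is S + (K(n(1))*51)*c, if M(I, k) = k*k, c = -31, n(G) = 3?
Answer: -24439/2 ≈ -12220.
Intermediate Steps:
M(I, k) = k²
S = -30763/2 (S = (5² + 179*(-172))/2 = (25 - 30788)/2 = (½)*(-30763) = -30763/2 ≈ -15382.)
S + (K(n(1))*51)*c = -30763/2 + ((-5 + 3)*51)*(-31) = -30763/2 - 2*51*(-31) = -30763/2 - 102*(-31) = -30763/2 + 3162 = -24439/2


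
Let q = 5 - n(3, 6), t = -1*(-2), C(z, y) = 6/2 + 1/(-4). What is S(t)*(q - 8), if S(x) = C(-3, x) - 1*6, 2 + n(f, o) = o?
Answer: 91/4 ≈ 22.750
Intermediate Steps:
n(f, o) = -2 + o
C(z, y) = 11/4 (C(z, y) = 6*(½) + 1*(-¼) = 3 - ¼ = 11/4)
t = 2
q = 1 (q = 5 - (-2 + 6) = 5 - 1*4 = 5 - 4 = 1)
S(x) = -13/4 (S(x) = 11/4 - 1*6 = 11/4 - 6 = -13/4)
S(t)*(q - 8) = -13*(1 - 8)/4 = -13/4*(-7) = 91/4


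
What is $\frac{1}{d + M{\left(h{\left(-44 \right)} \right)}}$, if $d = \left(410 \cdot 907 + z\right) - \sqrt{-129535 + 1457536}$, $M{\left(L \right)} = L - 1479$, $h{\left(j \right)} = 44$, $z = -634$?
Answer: $\frac{123267}{45583817200} + \frac{\sqrt{1328001}}{136751451600} \approx 2.7126 \cdot 10^{-6}$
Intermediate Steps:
$M{\left(L \right)} = -1479 + L$
$d = 371236 - \sqrt{1328001}$ ($d = \left(410 \cdot 907 - 634\right) - \sqrt{-129535 + 1457536} = \left(371870 - 634\right) - \sqrt{1328001} = 371236 - \sqrt{1328001} \approx 3.7008 \cdot 10^{5}$)
$\frac{1}{d + M{\left(h{\left(-44 \right)} \right)}} = \frac{1}{\left(371236 - \sqrt{1328001}\right) + \left(-1479 + 44\right)} = \frac{1}{\left(371236 - \sqrt{1328001}\right) - 1435} = \frac{1}{369801 - \sqrt{1328001}}$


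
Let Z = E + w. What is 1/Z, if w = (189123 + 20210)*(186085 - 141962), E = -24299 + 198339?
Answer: 1/9236573999 ≈ 1.0827e-10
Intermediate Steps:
E = 174040
w = 9236399959 (w = 209333*44123 = 9236399959)
Z = 9236573999 (Z = 174040 + 9236399959 = 9236573999)
1/Z = 1/9236573999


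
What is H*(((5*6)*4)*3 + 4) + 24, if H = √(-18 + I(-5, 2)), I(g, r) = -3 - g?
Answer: 24 + 1456*I ≈ 24.0 + 1456.0*I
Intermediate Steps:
H = 4*I (H = √(-18 + (-3 - 1*(-5))) = √(-18 + (-3 + 5)) = √(-18 + 2) = √(-16) = 4*I ≈ 4.0*I)
H*(((5*6)*4)*3 + 4) + 24 = (4*I)*(((5*6)*4)*3 + 4) + 24 = (4*I)*((30*4)*3 + 4) + 24 = (4*I)*(120*3 + 4) + 24 = (4*I)*(360 + 4) + 24 = (4*I)*364 + 24 = 1456*I + 24 = 24 + 1456*I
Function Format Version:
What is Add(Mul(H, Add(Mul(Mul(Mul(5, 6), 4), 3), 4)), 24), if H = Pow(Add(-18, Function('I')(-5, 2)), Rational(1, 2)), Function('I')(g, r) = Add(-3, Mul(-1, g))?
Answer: Add(24, Mul(1456, I)) ≈ Add(24.000, Mul(1456.0, I))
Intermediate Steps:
H = Mul(4, I) (H = Pow(Add(-18, Add(-3, Mul(-1, -5))), Rational(1, 2)) = Pow(Add(-18, Add(-3, 5)), Rational(1, 2)) = Pow(Add(-18, 2), Rational(1, 2)) = Pow(-16, Rational(1, 2)) = Mul(4, I) ≈ Mul(4.0000, I))
Add(Mul(H, Add(Mul(Mul(Mul(5, 6), 4), 3), 4)), 24) = Add(Mul(Mul(4, I), Add(Mul(Mul(Mul(5, 6), 4), 3), 4)), 24) = Add(Mul(Mul(4, I), Add(Mul(Mul(30, 4), 3), 4)), 24) = Add(Mul(Mul(4, I), Add(Mul(120, 3), 4)), 24) = Add(Mul(Mul(4, I), Add(360, 4)), 24) = Add(Mul(Mul(4, I), 364), 24) = Add(Mul(1456, I), 24) = Add(24, Mul(1456, I))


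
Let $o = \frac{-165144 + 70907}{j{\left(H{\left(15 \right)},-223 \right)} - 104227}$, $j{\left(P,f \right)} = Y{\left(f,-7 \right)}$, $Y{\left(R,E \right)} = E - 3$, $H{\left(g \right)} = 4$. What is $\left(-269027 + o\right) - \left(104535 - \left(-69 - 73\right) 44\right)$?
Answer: $- \frac{39590160733}{104237} \approx -3.7981 \cdot 10^{5}$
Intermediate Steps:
$Y{\left(R,E \right)} = -3 + E$
$j{\left(P,f \right)} = -10$ ($j{\left(P,f \right)} = -3 - 7 = -10$)
$o = \frac{94237}{104237}$ ($o = \frac{-165144 + 70907}{-10 - 104227} = - \frac{94237}{-104237} = \left(-94237\right) \left(- \frac{1}{104237}\right) = \frac{94237}{104237} \approx 0.90407$)
$\left(-269027 + o\right) - \left(104535 - \left(-69 - 73\right) 44\right) = \left(-269027 + \frac{94237}{104237}\right) - \left(104535 - \left(-69 - 73\right) 44\right) = - \frac{28042473162}{104237} - 110783 = - \frac{39590160733}{104237}$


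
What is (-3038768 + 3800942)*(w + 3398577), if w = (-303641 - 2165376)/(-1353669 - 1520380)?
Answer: 7444671200732708460/2874049 ≈ 2.5903e+12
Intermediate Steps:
w = 2469017/2874049 (w = -2469017/(-2874049) = -2469017*(-1/2874049) = 2469017/2874049 ≈ 0.85907)
(-3038768 + 3800942)*(w + 3398577) = (-3038768 + 3800942)*(2469017/2874049 + 3398577) = 762174*(9767679297290/2874049) = 7444671200732708460/2874049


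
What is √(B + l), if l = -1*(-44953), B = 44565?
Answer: √89518 ≈ 299.20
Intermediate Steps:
l = 44953
√(B + l) = √(44565 + 44953) = √89518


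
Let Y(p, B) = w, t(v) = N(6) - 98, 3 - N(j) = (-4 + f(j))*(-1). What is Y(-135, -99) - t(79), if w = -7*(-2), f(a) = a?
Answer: 107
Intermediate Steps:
N(j) = -1 + j (N(j) = 3 - (-4 + j)*(-1) = 3 - (4 - j) = 3 + (-4 + j) = -1 + j)
w = 14
t(v) = -93 (t(v) = (-1 + 6) - 98 = 5 - 98 = -93)
Y(p, B) = 14
Y(-135, -99) - t(79) = 14 - 1*(-93) = 14 + 93 = 107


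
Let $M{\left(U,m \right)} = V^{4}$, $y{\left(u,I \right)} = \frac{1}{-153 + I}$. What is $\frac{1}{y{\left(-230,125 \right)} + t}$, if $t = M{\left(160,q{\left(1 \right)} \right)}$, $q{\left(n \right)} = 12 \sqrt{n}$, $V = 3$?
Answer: $\frac{28}{2267} \approx 0.012351$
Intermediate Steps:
$M{\left(U,m \right)} = 81$ ($M{\left(U,m \right)} = 3^{4} = 81$)
$t = 81$
$\frac{1}{y{\left(-230,125 \right)} + t} = \frac{1}{\frac{1}{-153 + 125} + 81} = \frac{1}{\frac{1}{-28} + 81} = \frac{1}{- \frac{1}{28} + 81} = \frac{1}{\frac{2267}{28}} = \frac{28}{2267}$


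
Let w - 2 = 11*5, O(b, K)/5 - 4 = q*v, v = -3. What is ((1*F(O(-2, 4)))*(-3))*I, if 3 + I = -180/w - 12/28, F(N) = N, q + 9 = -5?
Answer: 604440/133 ≈ 4544.7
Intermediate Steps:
q = -14 (q = -9 - 5 = -14)
O(b, K) = 230 (O(b, K) = 20 + 5*(-14*(-3)) = 20 + 5*42 = 20 + 210 = 230)
w = 57 (w = 2 + 11*5 = 2 + 55 = 57)
I = -876/133 (I = -3 + (-180/57 - 12/28) = -3 + (-180*1/57 - 12*1/28) = -3 + (-60/19 - 3/7) = -3 - 477/133 = -876/133 ≈ -6.5865)
((1*F(O(-2, 4)))*(-3))*I = ((1*230)*(-3))*(-876/133) = (230*(-3))*(-876/133) = -690*(-876/133) = 604440/133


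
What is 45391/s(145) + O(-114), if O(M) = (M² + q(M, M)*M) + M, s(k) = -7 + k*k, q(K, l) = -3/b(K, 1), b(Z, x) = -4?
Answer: 134501114/10509 ≈ 12799.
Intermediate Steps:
q(K, l) = ¾ (q(K, l) = -3/(-4) = -3*(-¼) = ¾)
s(k) = -7 + k²
O(M) = M² + 7*M/4 (O(M) = (M² + 3*M/4) + M = M² + 7*M/4)
45391/s(145) + O(-114) = 45391/(-7 + 145²) + (¼)*(-114)*(7 + 4*(-114)) = 45391/(-7 + 21025) + (¼)*(-114)*(7 - 456) = 45391/21018 + (¼)*(-114)*(-449) = 45391*(1/21018) + 25593/2 = 45391/21018 + 25593/2 = 134501114/10509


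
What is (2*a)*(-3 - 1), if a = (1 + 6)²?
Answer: -392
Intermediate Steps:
a = 49 (a = 7² = 49)
(2*a)*(-3 - 1) = (2*49)*(-3 - 1) = 98*(-4) = -392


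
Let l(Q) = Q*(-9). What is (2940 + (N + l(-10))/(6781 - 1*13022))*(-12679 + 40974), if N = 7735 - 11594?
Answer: 519278583155/6241 ≈ 8.3204e+7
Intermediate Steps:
N = -3859
l(Q) = -9*Q
(2940 + (N + l(-10))/(6781 - 1*13022))*(-12679 + 40974) = (2940 + (-3859 - 9*(-10))/(6781 - 1*13022))*(-12679 + 40974) = (2940 + (-3859 + 90)/(6781 - 13022))*28295 = (2940 - 3769/(-6241))*28295 = (2940 - 3769*(-1/6241))*28295 = (2940 + 3769/6241)*28295 = (18352309/6241)*28295 = 519278583155/6241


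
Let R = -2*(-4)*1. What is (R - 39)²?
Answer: 961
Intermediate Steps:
R = 8 (R = 8*1 = 8)
(R - 39)² = (8 - 39)² = (-31)² = 961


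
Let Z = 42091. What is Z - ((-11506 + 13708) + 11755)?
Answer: 28134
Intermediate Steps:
Z - ((-11506 + 13708) + 11755) = 42091 - ((-11506 + 13708) + 11755) = 42091 - (2202 + 11755) = 42091 - 1*13957 = 42091 - 13957 = 28134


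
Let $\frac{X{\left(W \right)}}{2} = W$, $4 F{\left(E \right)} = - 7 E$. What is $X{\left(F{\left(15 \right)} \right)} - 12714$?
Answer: $- \frac{25533}{2} \approx -12767.0$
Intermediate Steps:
$F{\left(E \right)} = - \frac{7 E}{4}$ ($F{\left(E \right)} = \frac{\left(-7\right) E}{4} = - \frac{7 E}{4}$)
$X{\left(W \right)} = 2 W$
$X{\left(F{\left(15 \right)} \right)} - 12714 = 2 \left(\left(- \frac{7}{4}\right) 15\right) - 12714 = 2 \left(- \frac{105}{4}\right) - 12714 = - \frac{105}{2} - 12714 = - \frac{25533}{2}$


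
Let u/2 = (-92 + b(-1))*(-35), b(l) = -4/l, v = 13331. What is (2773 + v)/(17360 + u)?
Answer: 671/980 ≈ 0.68469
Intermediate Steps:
u = 6160 (u = 2*((-92 - 4/(-1))*(-35)) = 2*((-92 - 4*(-1))*(-35)) = 2*((-92 + 4)*(-35)) = 2*(-88*(-35)) = 2*3080 = 6160)
(2773 + v)/(17360 + u) = (2773 + 13331)/(17360 + 6160) = 16104/23520 = 16104*(1/23520) = 671/980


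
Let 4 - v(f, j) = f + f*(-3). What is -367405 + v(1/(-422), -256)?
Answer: -77521612/211 ≈ -3.6740e+5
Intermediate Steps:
v(f, j) = 4 + 2*f (v(f, j) = 4 - (f + f*(-3)) = 4 - (f - 3*f) = 4 - (-2)*f = 4 + 2*f)
-367405 + v(1/(-422), -256) = -367405 + (4 + 2/(-422)) = -367405 + (4 + 2*(-1/422)) = -367405 + (4 - 1/211) = -367405 + 843/211 = -77521612/211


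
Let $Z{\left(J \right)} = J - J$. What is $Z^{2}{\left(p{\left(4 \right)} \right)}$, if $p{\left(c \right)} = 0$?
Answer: $0$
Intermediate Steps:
$Z{\left(J \right)} = 0$
$Z^{2}{\left(p{\left(4 \right)} \right)} = 0^{2} = 0$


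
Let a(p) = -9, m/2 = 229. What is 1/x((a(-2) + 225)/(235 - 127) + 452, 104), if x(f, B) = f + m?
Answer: 1/912 ≈ 0.0010965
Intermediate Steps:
m = 458 (m = 2*229 = 458)
x(f, B) = 458 + f (x(f, B) = f + 458 = 458 + f)
1/x((a(-2) + 225)/(235 - 127) + 452, 104) = 1/(458 + ((-9 + 225)/(235 - 127) + 452)) = 1/(458 + (216/108 + 452)) = 1/(458 + (216*(1/108) + 452)) = 1/(458 + (2 + 452)) = 1/(458 + 454) = 1/912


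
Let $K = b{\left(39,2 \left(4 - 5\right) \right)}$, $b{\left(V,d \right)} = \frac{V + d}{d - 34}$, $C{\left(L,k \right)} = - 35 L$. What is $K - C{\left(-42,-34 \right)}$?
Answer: $- \frac{52957}{36} \approx -1471.0$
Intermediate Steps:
$b{\left(V,d \right)} = \frac{V + d}{-34 + d}$
$K = - \frac{37}{36}$ ($K = \frac{39 + 2 \left(4 - 5\right)}{-34 + 2 \left(4 - 5\right)} = \frac{39 + 2 \left(-1\right)}{-34 + 2 \left(-1\right)} = \frac{39 - 2}{-34 - 2} = \frac{1}{-36} \cdot 37 = \left(- \frac{1}{36}\right) 37 = - \frac{37}{36} \approx -1.0278$)
$K - C{\left(-42,-34 \right)} = - \frac{37}{36} - \left(-35\right) \left(-42\right) = - \frac{37}{36} - 1470 = - \frac{52957}{36}$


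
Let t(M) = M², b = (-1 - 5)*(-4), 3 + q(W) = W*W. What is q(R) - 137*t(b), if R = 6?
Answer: -78879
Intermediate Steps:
q(W) = -3 + W² (q(W) = -3 + W*W = -3 + W²)
b = 24 (b = -6*(-4) = 24)
q(R) - 137*t(b) = (-3 + 6²) - 137*24² = (-3 + 36) - 137*576 = 33 - 78912 = -78879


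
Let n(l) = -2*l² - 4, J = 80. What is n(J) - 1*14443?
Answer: -27247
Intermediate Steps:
n(l) = -4 - 2*l²
n(J) - 1*14443 = (-4 - 2*80²) - 1*14443 = (-4 - 2*6400) - 14443 = (-4 - 12800) - 14443 = -12804 - 14443 = -27247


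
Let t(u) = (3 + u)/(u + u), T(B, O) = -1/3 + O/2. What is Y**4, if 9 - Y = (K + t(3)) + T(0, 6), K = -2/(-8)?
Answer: 13845841/20736 ≈ 667.72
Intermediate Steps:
T(B, O) = -1/3 + O/2 (T(B, O) = -1*1/3 + O*(1/2) = -1/3 + O/2)
t(u) = (3 + u)/(2*u) (t(u) = (3 + u)/((2*u)) = (3 + u)*(1/(2*u)) = (3 + u)/(2*u))
K = 1/4 (K = -2*(-1/8) = 1/4 ≈ 0.25000)
Y = 61/12 (Y = 9 - ((1/4 + (1/2)*(3 + 3)/3) + (-1/3 + (1/2)*6)) = 9 - ((1/4 + (1/2)*(1/3)*6) + (-1/3 + 3)) = 9 - ((1/4 + 1) + 8/3) = 9 - (5/4 + 8/3) = 9 - 1*47/12 = 9 - 47/12 = 61/12 ≈ 5.0833)
Y**4 = (61/12)**4 = 13845841/20736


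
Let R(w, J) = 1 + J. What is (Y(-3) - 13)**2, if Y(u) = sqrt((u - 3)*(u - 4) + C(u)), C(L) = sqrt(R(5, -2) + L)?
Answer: (13 - sqrt(2)*sqrt(21 + I))**2 ≈ 42.453 - 2.0107*I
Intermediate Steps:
C(L) = sqrt(-1 + L) (C(L) = sqrt((1 - 2) + L) = sqrt(-1 + L))
Y(u) = sqrt(sqrt(-1 + u) + (-4 + u)*(-3 + u)) (Y(u) = sqrt((u - 3)*(u - 4) + sqrt(-1 + u)) = sqrt((-3 + u)*(-4 + u) + sqrt(-1 + u)) = sqrt((-4 + u)*(-3 + u) + sqrt(-1 + u)) = sqrt(sqrt(-1 + u) + (-4 + u)*(-3 + u)))
(Y(-3) - 13)**2 = (sqrt(12 + (-3)**2 + sqrt(-1 - 3) - 7*(-3)) - 13)**2 = (sqrt(12 + 9 + sqrt(-4) + 21) - 13)**2 = (sqrt(12 + 9 + 2*I + 21) - 13)**2 = (sqrt(42 + 2*I) - 13)**2 = (-13 + sqrt(42 + 2*I))**2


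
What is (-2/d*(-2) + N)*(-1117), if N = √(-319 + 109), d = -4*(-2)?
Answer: -1117/2 - 1117*I*√210 ≈ -558.5 - 16187.0*I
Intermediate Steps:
d = 8
N = I*√210 (N = √(-210) = I*√210 ≈ 14.491*I)
(-2/d*(-2) + N)*(-1117) = (-2/8*(-2) + I*√210)*(-1117) = (-2*⅛*(-2) + I*√210)*(-1117) = (-¼*(-2) + I*√210)*(-1117) = (½ + I*√210)*(-1117) = -1117/2 - 1117*I*√210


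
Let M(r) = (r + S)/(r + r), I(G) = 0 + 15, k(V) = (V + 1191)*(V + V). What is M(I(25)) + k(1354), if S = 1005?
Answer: 6891894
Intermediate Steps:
k(V) = 2*V*(1191 + V) (k(V) = (1191 + V)*(2*V) = 2*V*(1191 + V))
I(G) = 15
M(r) = (1005 + r)/(2*r) (M(r) = (r + 1005)/(r + r) = (1005 + r)/((2*r)) = (1005 + r)*(1/(2*r)) = (1005 + r)/(2*r))
M(I(25)) + k(1354) = (1/2)*(1005 + 15)/15 + 2*1354*(1191 + 1354) = (1/2)*(1/15)*1020 + 2*1354*2545 = 34 + 6891860 = 6891894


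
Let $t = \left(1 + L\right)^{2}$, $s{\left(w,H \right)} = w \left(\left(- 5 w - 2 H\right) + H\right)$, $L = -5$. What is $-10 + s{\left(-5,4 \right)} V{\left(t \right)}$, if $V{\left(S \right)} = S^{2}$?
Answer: $-26890$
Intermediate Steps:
$s{\left(w,H \right)} = w \left(- H - 5 w\right)$
$t = 16$ ($t = \left(1 - 5\right)^{2} = \left(-4\right)^{2} = 16$)
$-10 + s{\left(-5,4 \right)} V{\left(t \right)} = -10 + \left(-1\right) \left(-5\right) \left(4 + 5 \left(-5\right)\right) 16^{2} = -10 + \left(-1\right) \left(-5\right) \left(4 - 25\right) 256 = -10 + \left(-1\right) \left(-5\right) \left(-21\right) 256 = -10 - 26880 = -26890$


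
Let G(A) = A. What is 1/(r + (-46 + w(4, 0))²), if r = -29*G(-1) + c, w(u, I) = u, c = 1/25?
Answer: 25/44826 ≈ 0.00055771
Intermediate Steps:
c = 1/25 ≈ 0.040000
r = 726/25 (r = -29*(-1) + 1/25 = 29 + 1/25 = 726/25 ≈ 29.040)
1/(r + (-46 + w(4, 0))²) = 1/(726/25 + (-46 + 4)²) = 1/(726/25 + (-42)²) = 1/(726/25 + 1764) = 1/(44826/25) = 25/44826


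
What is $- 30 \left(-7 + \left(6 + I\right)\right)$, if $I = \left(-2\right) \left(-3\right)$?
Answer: $-150$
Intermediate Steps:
$I = 6$
$- 30 \left(-7 + \left(6 + I\right)\right) = - 30 \left(-7 + \left(6 + 6\right)\right) = - 30 \left(-7 + 12\right) = \left(-30\right) 5 = -150$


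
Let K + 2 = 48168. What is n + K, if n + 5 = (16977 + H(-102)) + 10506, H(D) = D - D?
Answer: 75644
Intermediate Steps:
H(D) = 0
K = 48166 (K = -2 + 48168 = 48166)
n = 27478 (n = -5 + ((16977 + 0) + 10506) = -5 + (16977 + 10506) = -5 + 27483 = 27478)
n + K = 27478 + 48166 = 75644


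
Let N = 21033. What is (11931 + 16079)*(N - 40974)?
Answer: -558547410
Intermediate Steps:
(11931 + 16079)*(N - 40974) = (11931 + 16079)*(21033 - 40974) = 28010*(-19941) = -558547410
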